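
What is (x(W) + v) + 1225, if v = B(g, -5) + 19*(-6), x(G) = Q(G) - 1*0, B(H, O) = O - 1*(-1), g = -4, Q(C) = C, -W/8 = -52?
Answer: 1523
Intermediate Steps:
W = 416 (W = -8*(-52) = 416)
B(H, O) = 1 + O (B(H, O) = O + 1 = 1 + O)
x(G) = G (x(G) = G - 1*0 = G + 0 = G)
v = -118 (v = (1 - 5) + 19*(-6) = -4 - 114 = -118)
(x(W) + v) + 1225 = (416 - 118) + 1225 = 298 + 1225 = 1523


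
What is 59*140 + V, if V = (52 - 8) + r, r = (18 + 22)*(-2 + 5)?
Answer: 8424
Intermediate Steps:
r = 120 (r = 40*3 = 120)
V = 164 (V = (52 - 8) + 120 = 44 + 120 = 164)
59*140 + V = 59*140 + 164 = 8260 + 164 = 8424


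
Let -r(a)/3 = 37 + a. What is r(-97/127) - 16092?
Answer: -2057490/127 ≈ -16201.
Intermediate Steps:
r(a) = -111 - 3*a (r(a) = -3*(37 + a) = -111 - 3*a)
r(-97/127) - 16092 = (-111 - (-291)/127) - 16092 = (-111 - 3*(-97/127)) - 16092 = (-111 + 291/127) - 16092 = -13806/127 - 16092 = -2057490/127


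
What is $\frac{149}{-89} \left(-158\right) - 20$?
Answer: $\frac{21762}{89} \approx 244.52$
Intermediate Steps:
$\frac{149}{-89} \left(-158\right) - 20 = 149 \left(- \frac{1}{89}\right) \left(-158\right) - 20 = \left(- \frac{149}{89}\right) \left(-158\right) - 20 = \frac{23542}{89} - 20 = \frac{21762}{89}$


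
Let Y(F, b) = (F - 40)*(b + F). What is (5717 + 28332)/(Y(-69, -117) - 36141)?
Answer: -34049/15867 ≈ -2.1459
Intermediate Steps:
Y(F, b) = (-40 + F)*(F + b)
(5717 + 28332)/(Y(-69, -117) - 36141) = (5717 + 28332)/(((-69)**2 - 40*(-69) - 40*(-117) - 69*(-117)) - 36141) = 34049/((4761 + 2760 + 4680 + 8073) - 36141) = 34049/(20274 - 36141) = 34049/(-15867) = 34049*(-1/15867) = -34049/15867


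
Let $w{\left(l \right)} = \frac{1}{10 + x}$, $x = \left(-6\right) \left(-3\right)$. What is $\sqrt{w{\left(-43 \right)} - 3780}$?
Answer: $\frac{i \sqrt{740873}}{14} \approx 61.481 i$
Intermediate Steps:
$x = 18$
$w{\left(l \right)} = \frac{1}{28}$ ($w{\left(l \right)} = \frac{1}{10 + 18} = \frac{1}{28}$)
$\sqrt{w{\left(-43 \right)} - 3780} = \sqrt{\frac{1}{28} - 3780} = \sqrt{- \frac{105839}{28}} = \frac{i \sqrt{740873}}{14}$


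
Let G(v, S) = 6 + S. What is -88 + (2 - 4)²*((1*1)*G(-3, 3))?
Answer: -52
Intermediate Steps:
-88 + (2 - 4)²*((1*1)*G(-3, 3)) = -88 + (2 - 4)²*((1*1)*(6 + 3)) = -88 + (-2)²*(1*9) = -88 + 4*9 = -88 + 36 = -52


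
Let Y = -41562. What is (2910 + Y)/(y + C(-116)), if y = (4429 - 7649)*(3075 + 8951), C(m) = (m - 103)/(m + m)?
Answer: 8967264/8983902821 ≈ 0.00099815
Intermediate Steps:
C(m) = (-103 + m)/(2*m) (C(m) = (-103 + m)/((2*m)) = (-103 + m)*(1/(2*m)) = (-103 + m)/(2*m))
y = -38723720 (y = -3220*12026 = -38723720)
(2910 + Y)/(y + C(-116)) = (2910 - 41562)/(-38723720 + (½)*(-103 - 116)/(-116)) = -38652/(-38723720 + (½)*(-1/116)*(-219)) = -38652/(-38723720 + 219/232) = -38652/(-8983902821/232) = -38652*(-232/8983902821) = 8967264/8983902821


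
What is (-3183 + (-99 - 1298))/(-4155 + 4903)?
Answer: -1145/187 ≈ -6.1230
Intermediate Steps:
(-3183 + (-99 - 1298))/(-4155 + 4903) = (-3183 - 1397)/748 = -4580*1/748 = -1145/187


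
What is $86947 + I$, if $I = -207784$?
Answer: $-120837$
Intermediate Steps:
$86947 + I = 86947 - 207784 = -120837$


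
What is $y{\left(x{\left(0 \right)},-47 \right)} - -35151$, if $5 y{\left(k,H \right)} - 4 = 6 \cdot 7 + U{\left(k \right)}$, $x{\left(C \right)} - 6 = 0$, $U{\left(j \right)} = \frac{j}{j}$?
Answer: $\frac{175802}{5} \approx 35160.0$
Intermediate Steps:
$U{\left(j \right)} = 1$
$x{\left(C \right)} = 6$ ($x{\left(C \right)} = 6 + 0 = 6$)
$y{\left(k,H \right)} = \frac{47}{5}$ ($y{\left(k,H \right)} = \frac{4}{5} + \frac{6 \cdot 7 + 1}{5} = \frac{4}{5} + \frac{42 + 1}{5} = \frac{4}{5} + \frac{1}{5} \cdot 43 = \frac{4}{5} + \frac{43}{5} = \frac{47}{5}$)
$y{\left(x{\left(0 \right)},-47 \right)} - -35151 = \frac{47}{5} - -35151 = \frac{47}{5} + 35151 = \frac{175802}{5}$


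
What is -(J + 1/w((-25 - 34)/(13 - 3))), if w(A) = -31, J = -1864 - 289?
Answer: 66744/31 ≈ 2153.0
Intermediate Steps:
J = -2153
-(J + 1/w((-25 - 34)/(13 - 3))) = -(-2153 + 1/(-31)) = -(-2153 - 1/31) = -1*(-66744/31) = 66744/31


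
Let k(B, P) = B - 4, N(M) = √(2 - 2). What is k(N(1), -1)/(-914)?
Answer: 2/457 ≈ 0.0043764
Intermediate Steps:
N(M) = 0 (N(M) = √0 = 0)
k(B, P) = -4 + B
k(N(1), -1)/(-914) = (-4 + 0)/(-914) = -4*(-1/914) = 2/457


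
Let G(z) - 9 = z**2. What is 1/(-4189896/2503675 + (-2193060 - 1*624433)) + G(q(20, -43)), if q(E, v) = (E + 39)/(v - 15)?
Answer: 238124940677120247/23729962045521244 ≈ 10.035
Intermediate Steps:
q(E, v) = (39 + E)/(-15 + v)
G(z) = 9 + z**2
1/(-4189896/2503675 + (-2193060 - 1*624433)) + G(q(20, -43)) = 1/(-4189896/2503675 + (-2193060 - 1*624433)) + (9 + ((39 + 20)/(-15 - 43))**2) = 1/(-4189896*1/2503675 + (-2193060 - 624433)) + (9 + (59/(-58))**2) = 1/(-4189896/2503675 - 2817493) + (9 + (-1/58*59)**2) = 1/(-7054090976671/2503675) + (9 + (-59/58)**2) = -2503675/7054090976671 + (9 + 3481/3364) = -2503675/7054090976671 + 33757/3364 = 238124940677120247/23729962045521244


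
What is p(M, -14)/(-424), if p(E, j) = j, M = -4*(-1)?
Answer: 7/212 ≈ 0.033019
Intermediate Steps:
M = 4
p(M, -14)/(-424) = -14/(-424) = -14*(-1/424) = 7/212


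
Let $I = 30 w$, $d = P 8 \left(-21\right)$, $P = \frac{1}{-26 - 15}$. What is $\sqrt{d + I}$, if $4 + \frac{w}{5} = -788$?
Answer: $\frac{2 i \sqrt{49923978}}{41} \approx 344.67 i$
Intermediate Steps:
$w = -3960$ ($w = -20 + 5 \left(-788\right) = -20 - 3940 = -3960$)
$P = - \frac{1}{41}$ ($P = \frac{1}{-41} = - \frac{1}{41} \approx -0.02439$)
$d = \frac{168}{41}$ ($d = \left(- \frac{1}{41}\right) 8 \left(-21\right) = \left(- \frac{8}{41}\right) \left(-21\right) = \frac{168}{41} \approx 4.0976$)
$I = -118800$ ($I = 30 \left(-3960\right) = -118800$)
$\sqrt{d + I} = \sqrt{\frac{168}{41} - 118800} = \sqrt{- \frac{4870632}{41}} = \frac{2 i \sqrt{49923978}}{41}$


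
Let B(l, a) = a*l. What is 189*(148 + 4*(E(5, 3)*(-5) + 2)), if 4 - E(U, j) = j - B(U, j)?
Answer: -30996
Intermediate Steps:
E(U, j) = 4 - j + U*j (E(U, j) = 4 - (j - j*U) = 4 - (j - U*j) = 4 + (-j + U*j) = 4 - j + U*j)
189*(148 + 4*(E(5, 3)*(-5) + 2)) = 189*(148 + 4*((4 - 1*3 + 5*3)*(-5) + 2)) = 189*(148 + 4*((4 - 3 + 15)*(-5) + 2)) = 189*(148 + 4*(16*(-5) + 2)) = 189*(148 + 4*(-80 + 2)) = 189*(148 + 4*(-78)) = 189*(148 - 312) = 189*(-164) = -30996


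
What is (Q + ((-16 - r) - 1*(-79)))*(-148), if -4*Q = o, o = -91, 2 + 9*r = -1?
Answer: -38221/3 ≈ -12740.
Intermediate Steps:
r = -⅓ (r = -2/9 + (⅑)*(-1) = -2/9 - ⅑ = -⅓ ≈ -0.33333)
Q = 91/4 (Q = -¼*(-91) = 91/4 ≈ 22.750)
(Q + ((-16 - r) - 1*(-79)))*(-148) = (91/4 + ((-16 - 1*(-⅓)) - 1*(-79)))*(-148) = (91/4 + ((-16 + ⅓) + 79))*(-148) = (91/4 + (-47/3 + 79))*(-148) = (91/4 + 190/3)*(-148) = (1033/12)*(-148) = -38221/3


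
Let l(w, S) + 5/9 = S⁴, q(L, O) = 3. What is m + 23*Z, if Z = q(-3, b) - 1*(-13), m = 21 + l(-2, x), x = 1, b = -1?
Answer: 3505/9 ≈ 389.44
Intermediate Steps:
l(w, S) = -5/9 + S⁴
m = 193/9 (m = 21 + (-5/9 + 1⁴) = 21 + (-5/9 + 1) = 21 + 4/9 = 193/9 ≈ 21.444)
Z = 16 (Z = 3 - 1*(-13) = 3 + 13 = 16)
m + 23*Z = 193/9 + 23*16 = 193/9 + 368 = 3505/9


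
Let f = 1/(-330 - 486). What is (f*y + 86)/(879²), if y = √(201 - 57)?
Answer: 1949/17513196 ≈ 0.00011129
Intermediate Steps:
f = -1/816 (f = 1/(-816) = -1/816 ≈ -0.0012255)
y = 12 (y = √144 = 12)
(f*y + 86)/(879²) = (-1/816*12 + 86)/(879²) = (-1/68 + 86)/772641 = (5847/68)*(1/772641) = 1949/17513196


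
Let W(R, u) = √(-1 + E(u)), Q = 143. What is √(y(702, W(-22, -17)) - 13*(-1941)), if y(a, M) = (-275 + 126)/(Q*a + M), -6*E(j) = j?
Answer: √(15198238734 + 25233*√66)/√(602316 + √66) ≈ 158.85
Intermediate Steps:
E(j) = -j/6
W(R, u) = √(-1 - u/6)
y(a, M) = -149/(M + 143*a) (y(a, M) = (-275 + 126)/(143*a + M) = -149/(M + 143*a))
√(y(702, W(-22, -17)) - 13*(-1941)) = √(-149/(√(-36 - 6*(-17))/6 + 143*702) - 13*(-1941)) = √(-149/(√(-36 + 102)/6 + 100386) + 25233) = √(-149/(√66/6 + 100386) + 25233) = √(-149/(100386 + √66/6) + 25233) = √(25233 - 149/(100386 + √66/6))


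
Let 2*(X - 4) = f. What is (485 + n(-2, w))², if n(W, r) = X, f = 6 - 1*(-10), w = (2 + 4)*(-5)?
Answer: 247009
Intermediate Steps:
w = -30 (w = 6*(-5) = -30)
f = 16 (f = 6 + 10 = 16)
X = 12 (X = 4 + (½)*16 = 4 + 8 = 12)
n(W, r) = 12
(485 + n(-2, w))² = (485 + 12)² = 497² = 247009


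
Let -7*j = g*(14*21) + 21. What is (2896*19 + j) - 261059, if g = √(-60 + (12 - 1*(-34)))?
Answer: -206038 - 42*I*√14 ≈ -2.0604e+5 - 157.15*I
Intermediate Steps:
g = I*√14 (g = √(-60 + (12 + 34)) = √(-60 + 46) = √(-14) = I*√14 ≈ 3.7417*I)
j = -3 - 42*I*√14 (j = -((I*√14)*(14*21) + 21)/7 = -((I*√14)*294 + 21)/7 = -(294*I*√14 + 21)/7 = -(21 + 294*I*√14)/7 = -3 - 42*I*√14 ≈ -3.0 - 157.15*I)
(2896*19 + j) - 261059 = (2896*19 + (-3 - 42*I*√14)) - 261059 = (55024 + (-3 - 42*I*√14)) - 261059 = (55021 - 42*I*√14) - 261059 = -206038 - 42*I*√14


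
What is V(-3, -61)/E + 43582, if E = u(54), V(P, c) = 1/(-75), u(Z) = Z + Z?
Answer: 353014199/8100 ≈ 43582.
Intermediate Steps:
u(Z) = 2*Z
V(P, c) = -1/75
E = 108 (E = 2*54 = 108)
V(-3, -61)/E + 43582 = -1/75/108 + 43582 = -1/75*1/108 + 43582 = -1/8100 + 43582 = 353014199/8100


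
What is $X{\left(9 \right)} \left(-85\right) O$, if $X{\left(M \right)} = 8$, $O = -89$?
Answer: $60520$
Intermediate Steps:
$X{\left(9 \right)} \left(-85\right) O = 8 \left(-85\right) \left(-89\right) = \left(-680\right) \left(-89\right) = 60520$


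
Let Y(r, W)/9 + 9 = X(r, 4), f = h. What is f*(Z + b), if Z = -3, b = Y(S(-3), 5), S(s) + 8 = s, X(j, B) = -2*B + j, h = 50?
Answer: -12750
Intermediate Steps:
X(j, B) = j - 2*B
f = 50
S(s) = -8 + s
Y(r, W) = -153 + 9*r (Y(r, W) = -81 + 9*(r - 2*4) = -81 + 9*(r - 8) = -81 + 9*(-8 + r) = -81 + (-72 + 9*r) = -153 + 9*r)
b = -252 (b = -153 + 9*(-8 - 3) = -153 + 9*(-11) = -153 - 99 = -252)
f*(Z + b) = 50*(-3 - 252) = 50*(-255) = -12750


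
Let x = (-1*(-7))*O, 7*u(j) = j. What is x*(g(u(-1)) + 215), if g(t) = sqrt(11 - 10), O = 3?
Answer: 4536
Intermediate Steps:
u(j) = j/7
g(t) = 1 (g(t) = sqrt(1) = 1)
x = 21 (x = -1*(-7)*3 = 7*3 = 21)
x*(g(u(-1)) + 215) = 21*(1 + 215) = 21*216 = 4536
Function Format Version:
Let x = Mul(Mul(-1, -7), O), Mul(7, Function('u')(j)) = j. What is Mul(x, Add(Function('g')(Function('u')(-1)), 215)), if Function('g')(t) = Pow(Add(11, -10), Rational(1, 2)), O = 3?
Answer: 4536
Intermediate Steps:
Function('u')(j) = Mul(Rational(1, 7), j)
Function('g')(t) = 1 (Function('g')(t) = Pow(1, Rational(1, 2)) = 1)
x = 21 (x = Mul(Mul(-1, -7), 3) = Mul(7, 3) = 21)
Mul(x, Add(Function('g')(Function('u')(-1)), 215)) = Mul(21, Add(1, 215)) = Mul(21, 216) = 4536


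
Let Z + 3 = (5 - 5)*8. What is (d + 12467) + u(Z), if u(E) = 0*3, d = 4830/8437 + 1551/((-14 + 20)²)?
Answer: 1266628837/101244 ≈ 12511.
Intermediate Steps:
d = 4419889/101244 (d = 4830*(1/8437) + 1551/(6²) = 4830/8437 + 1551/36 = 4830/8437 + 1551*(1/36) = 4830/8437 + 517/12 = 4419889/101244 ≈ 43.656)
Z = -3 (Z = -3 + (5 - 5)*8 = -3 + 0*8 = -3 + 0 = -3)
u(E) = 0
(d + 12467) + u(Z) = (4419889/101244 + 12467) + 0 = 1266628837/101244 + 0 = 1266628837/101244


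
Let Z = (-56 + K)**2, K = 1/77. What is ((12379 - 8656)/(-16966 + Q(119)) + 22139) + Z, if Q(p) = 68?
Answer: 21278067491/841918 ≈ 25273.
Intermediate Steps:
K = 1/77 ≈ 0.012987
Z = 18584721/5929 (Z = (-56 + 1/77)**2 = (-4311/77)**2 = 18584721/5929 ≈ 3134.5)
((12379 - 8656)/(-16966 + Q(119)) + 22139) + Z = ((12379 - 8656)/(-16966 + 68) + 22139) + 18584721/5929 = (3723/(-16898) + 22139) + 18584721/5929 = (3723*(-1/16898) + 22139) + 18584721/5929 = (-219/994 + 22139) + 18584721/5929 = 22005947/994 + 18584721/5929 = 21278067491/841918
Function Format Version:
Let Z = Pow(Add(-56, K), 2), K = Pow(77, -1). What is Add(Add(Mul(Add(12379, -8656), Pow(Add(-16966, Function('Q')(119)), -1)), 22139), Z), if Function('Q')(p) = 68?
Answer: Rational(21278067491, 841918) ≈ 25273.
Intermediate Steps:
K = Rational(1, 77) ≈ 0.012987
Z = Rational(18584721, 5929) (Z = Pow(Add(-56, Rational(1, 77)), 2) = Pow(Rational(-4311, 77), 2) = Rational(18584721, 5929) ≈ 3134.5)
Add(Add(Mul(Add(12379, -8656), Pow(Add(-16966, Function('Q')(119)), -1)), 22139), Z) = Add(Add(Mul(Add(12379, -8656), Pow(Add(-16966, 68), -1)), 22139), Rational(18584721, 5929)) = Add(Add(Mul(3723, Pow(-16898, -1)), 22139), Rational(18584721, 5929)) = Add(Add(Mul(3723, Rational(-1, 16898)), 22139), Rational(18584721, 5929)) = Add(Add(Rational(-219, 994), 22139), Rational(18584721, 5929)) = Add(Rational(22005947, 994), Rational(18584721, 5929)) = Rational(21278067491, 841918)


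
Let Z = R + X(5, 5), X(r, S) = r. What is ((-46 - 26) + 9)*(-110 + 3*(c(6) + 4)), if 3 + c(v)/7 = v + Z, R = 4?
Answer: -9702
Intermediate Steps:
Z = 9 (Z = 4 + 5 = 9)
c(v) = 42 + 7*v (c(v) = -21 + 7*(v + 9) = -21 + 7*(9 + v) = -21 + (63 + 7*v) = 42 + 7*v)
((-46 - 26) + 9)*(-110 + 3*(c(6) + 4)) = ((-46 - 26) + 9)*(-110 + 3*((42 + 7*6) + 4)) = (-72 + 9)*(-110 + 3*((42 + 42) + 4)) = -63*(-110 + 3*(84 + 4)) = -63*(-110 + 3*88) = -63*(-110 + 264) = -63*154 = -9702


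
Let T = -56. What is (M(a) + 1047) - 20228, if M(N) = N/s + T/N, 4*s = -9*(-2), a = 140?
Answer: -861763/45 ≈ -19150.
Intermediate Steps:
s = 9/2 (s = (-9*(-2))/4 = (1/4)*18 = 9/2 ≈ 4.5000)
M(N) = -56/N + 2*N/9 (M(N) = N/(9/2) - 56/N = N*(2/9) - 56/N = 2*N/9 - 56/N = -56/N + 2*N/9)
(M(a) + 1047) - 20228 = ((-56/140 + (2/9)*140) + 1047) - 20228 = ((-56*1/140 + 280/9) + 1047) - 20228 = ((-2/5 + 280/9) + 1047) - 20228 = (1382/45 + 1047) - 20228 = 48497/45 - 20228 = -861763/45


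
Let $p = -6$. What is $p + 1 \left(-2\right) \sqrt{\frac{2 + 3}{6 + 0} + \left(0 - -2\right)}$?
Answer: $-6 - \frac{\sqrt{102}}{3} \approx -9.3665$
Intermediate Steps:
$p + 1 \left(-2\right) \sqrt{\frac{2 + 3}{6 + 0} + \left(0 - -2\right)} = -6 + 1 \left(-2\right) \sqrt{\frac{2 + 3}{6 + 0} + \left(0 - -2\right)} = -6 - 2 \sqrt{\frac{5}{6} + \left(0 + 2\right)} = -6 - 2 \sqrt{5 \cdot \frac{1}{6} + 2} = -6 - 2 \sqrt{\frac{5}{6} + 2} = -6 - 2 \sqrt{\frac{17}{6}} = -6 - 2 \frac{\sqrt{102}}{6} = -6 - \frac{\sqrt{102}}{3}$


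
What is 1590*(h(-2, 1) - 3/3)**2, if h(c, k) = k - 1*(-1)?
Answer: 1590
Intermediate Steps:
h(c, k) = 1 + k (h(c, k) = k + 1 = 1 + k)
1590*(h(-2, 1) - 3/3)**2 = 1590*((1 + 1) - 3/3)**2 = 1590*(2 - 3*1/3)**2 = 1590*(2 - 1)**2 = 1590*1**2 = 1590*1 = 1590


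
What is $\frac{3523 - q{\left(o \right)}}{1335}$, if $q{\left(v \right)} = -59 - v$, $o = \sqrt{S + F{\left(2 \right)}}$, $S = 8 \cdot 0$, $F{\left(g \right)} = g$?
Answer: $\frac{1194}{445} + \frac{\sqrt{2}}{1335} \approx 2.6842$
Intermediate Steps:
$S = 0$
$o = \sqrt{2}$ ($o = \sqrt{0 + 2} = \sqrt{2} \approx 1.4142$)
$\frac{3523 - q{\left(o \right)}}{1335} = \frac{3523 - \left(-59 - \sqrt{2}\right)}{1335} = \left(3523 + \left(59 + \sqrt{2}\right)\right) \frac{1}{1335} = \left(3582 + \sqrt{2}\right) \frac{1}{1335} = \frac{1194}{445} + \frac{\sqrt{2}}{1335}$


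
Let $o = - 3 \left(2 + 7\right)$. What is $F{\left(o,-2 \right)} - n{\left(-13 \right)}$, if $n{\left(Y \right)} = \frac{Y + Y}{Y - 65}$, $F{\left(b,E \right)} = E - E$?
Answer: $- \frac{1}{3} \approx -0.33333$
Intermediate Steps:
$o = -27$ ($o = \left(-3\right) 9 = -27$)
$F{\left(b,E \right)} = 0$
$n{\left(Y \right)} = \frac{2 Y}{-65 + Y}$
$F{\left(o,-2 \right)} - n{\left(-13 \right)} = 0 - 2 \left(-13\right) \frac{1}{-65 - 13} = 0 - 2 \left(-13\right) \frac{1}{-78} = 0 - 2 \left(-13\right) \left(- \frac{1}{78}\right) = 0 - \frac{1}{3} = - \frac{1}{3}$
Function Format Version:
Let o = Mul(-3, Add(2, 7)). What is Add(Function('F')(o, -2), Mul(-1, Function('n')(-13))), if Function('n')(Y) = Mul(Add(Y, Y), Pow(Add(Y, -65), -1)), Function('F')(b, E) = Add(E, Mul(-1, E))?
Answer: Rational(-1, 3) ≈ -0.33333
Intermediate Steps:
o = -27 (o = Mul(-3, 9) = -27)
Function('F')(b, E) = 0
Function('n')(Y) = Mul(2, Y, Pow(Add(-65, Y), -1)) (Function('n')(Y) = Mul(Mul(2, Y), Pow(Add(-65, Y), -1)) = Mul(2, Y, Pow(Add(-65, Y), -1)))
Add(Function('F')(o, -2), Mul(-1, Function('n')(-13))) = Add(0, Mul(-1, Mul(2, -13, Pow(Add(-65, -13), -1)))) = Add(0, Mul(-1, Mul(2, -13, Pow(-78, -1)))) = Add(0, Mul(-1, Mul(2, -13, Rational(-1, 78)))) = Add(0, Mul(-1, Rational(1, 3))) = Add(0, Rational(-1, 3)) = Rational(-1, 3)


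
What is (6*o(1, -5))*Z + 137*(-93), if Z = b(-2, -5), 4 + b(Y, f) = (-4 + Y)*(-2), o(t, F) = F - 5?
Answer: -13221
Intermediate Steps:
o(t, F) = -5 + F
b(Y, f) = 4 - 2*Y (b(Y, f) = -4 + (-4 + Y)*(-2) = -4 + (8 - 2*Y) = 4 - 2*Y)
Z = 8 (Z = 4 - 2*(-2) = 4 + 4 = 8)
(6*o(1, -5))*Z + 137*(-93) = (6*(-5 - 5))*8 + 137*(-93) = (6*(-10))*8 - 12741 = -60*8 - 12741 = -480 - 12741 = -13221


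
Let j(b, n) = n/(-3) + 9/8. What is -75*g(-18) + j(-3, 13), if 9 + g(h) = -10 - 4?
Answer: 41323/24 ≈ 1721.8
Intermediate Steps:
g(h) = -23 (g(h) = -9 + (-10 - 4) = -9 - 14 = -23)
j(b, n) = 9/8 - n/3 (j(b, n) = n*(-⅓) + 9*(⅛) = -n/3 + 9/8 = 9/8 - n/3)
-75*g(-18) + j(-3, 13) = -75*(-23) + (9/8 - ⅓*13) = 1725 + (9/8 - 13/3) = 1725 - 77/24 = 41323/24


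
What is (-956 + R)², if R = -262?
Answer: 1483524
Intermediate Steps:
(-956 + R)² = (-956 - 262)² = (-1218)² = 1483524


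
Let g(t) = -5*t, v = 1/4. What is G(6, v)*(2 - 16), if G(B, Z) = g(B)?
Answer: 420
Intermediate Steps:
v = 1/4 ≈ 0.25000
G(B, Z) = -5*B
G(6, v)*(2 - 16) = (-5*6)*(2 - 16) = -30*(-14) = 420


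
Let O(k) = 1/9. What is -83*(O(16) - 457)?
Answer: 341296/9 ≈ 37922.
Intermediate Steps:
O(k) = 1/9
-83*(O(16) - 457) = -83*(1/9 - 457) = -83*(-4112/9) = 341296/9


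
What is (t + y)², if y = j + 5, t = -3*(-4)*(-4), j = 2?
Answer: 1681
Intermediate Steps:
t = -48 (t = 12*(-4) = -48)
y = 7 (y = 2 + 5 = 7)
(t + y)² = (-48 + 7)² = (-41)² = 1681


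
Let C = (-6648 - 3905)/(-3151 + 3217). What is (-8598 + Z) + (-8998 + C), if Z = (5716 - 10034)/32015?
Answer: -37518311323/2112990 ≈ -17756.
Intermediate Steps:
C = -10553/66 ≈ -159.89
Z = -4318/32015 (Z = -4318*1/32015 = -4318/32015 ≈ -0.13487)
(-8598 + Z) + (-8998 + C) = (-8598 - 4318/32015) + (-8998 - 10553/66) = -275269288/32015 - 604421/66 = -37518311323/2112990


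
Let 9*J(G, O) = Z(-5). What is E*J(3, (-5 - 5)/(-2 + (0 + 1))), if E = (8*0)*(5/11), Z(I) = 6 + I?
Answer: 0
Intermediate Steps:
J(G, O) = 1/9 (J(G, O) = (6 - 5)/9 = (1/9)*1 = 1/9)
E = 0 (E = 0*(5*(1/11)) = 0*(5/11) = 0)
E*J(3, (-5 - 5)/(-2 + (0 + 1))) = 0*(1/9) = 0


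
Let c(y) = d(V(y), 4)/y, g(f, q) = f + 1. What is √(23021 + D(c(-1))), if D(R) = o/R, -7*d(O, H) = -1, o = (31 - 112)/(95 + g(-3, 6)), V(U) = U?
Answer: 4*√1383065/31 ≈ 151.75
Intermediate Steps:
g(f, q) = 1 + f
o = -27/31 (o = (31 - 112)/(95 + (1 - 3)) = -81/(95 - 2) = -81/93 = -81*1/93 = -27/31 ≈ -0.87097)
d(O, H) = ⅐ (d(O, H) = -⅐*(-1) = ⅐)
c(y) = 1/(7*y)
D(R) = -27/(31*R)
√(23021 + D(c(-1))) = √(23021 - 27/(31*((⅐)/(-1)))) = √(23021 - 27/(31*((⅐)*(-1)))) = √(23021 - 27/(31*(-⅐))) = √(23021 - 27/31*(-7)) = √(23021 + 189/31) = √(713840/31) = 4*√1383065/31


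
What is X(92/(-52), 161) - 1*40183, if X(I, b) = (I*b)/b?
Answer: -522402/13 ≈ -40185.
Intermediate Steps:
X(I, b) = I
X(92/(-52), 161) - 1*40183 = 92/(-52) - 1*40183 = 92*(-1/52) - 40183 = -23/13 - 40183 = -522402/13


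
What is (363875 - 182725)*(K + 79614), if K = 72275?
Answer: 27514692350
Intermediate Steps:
(363875 - 182725)*(K + 79614) = (363875 - 182725)*(72275 + 79614) = 181150*151889 = 27514692350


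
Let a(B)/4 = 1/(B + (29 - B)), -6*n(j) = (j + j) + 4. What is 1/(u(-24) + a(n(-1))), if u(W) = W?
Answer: -29/692 ≈ -0.041907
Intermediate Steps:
n(j) = -2/3 - j/3 (n(j) = -((j + j) + 4)/6 = -(2*j + 4)/6 = -(4 + 2*j)/6 = -2/3 - j/3)
a(B) = 4/29 (a(B) = 4/(B + (29 - B)) = 4/29)
1/(u(-24) + a(n(-1))) = 1/(-24 + 4/29) = 1/(-692/29) = -29/692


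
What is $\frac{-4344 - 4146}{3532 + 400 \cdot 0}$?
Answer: $- \frac{4245}{1766} \approx -2.4037$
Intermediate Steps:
$\frac{-4344 - 4146}{3532 + 400 \cdot 0} = - \frac{8490}{3532 + 0} = - \frac{8490}{3532} = \left(-8490\right) \frac{1}{3532} = - \frac{4245}{1766}$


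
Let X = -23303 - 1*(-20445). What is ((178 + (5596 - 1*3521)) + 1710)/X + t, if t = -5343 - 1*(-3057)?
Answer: -6537351/2858 ≈ -2287.4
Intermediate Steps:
X = -2858 (X = -23303 + 20445 = -2858)
t = -2286 (t = -5343 + 3057 = -2286)
((178 + (5596 - 1*3521)) + 1710)/X + t = ((178 + (5596 - 1*3521)) + 1710)/(-2858) - 2286 = ((178 + (5596 - 3521)) + 1710)*(-1/2858) - 2286 = ((178 + 2075) + 1710)*(-1/2858) - 2286 = (2253 + 1710)*(-1/2858) - 2286 = 3963*(-1/2858) - 2286 = -3963/2858 - 2286 = -6537351/2858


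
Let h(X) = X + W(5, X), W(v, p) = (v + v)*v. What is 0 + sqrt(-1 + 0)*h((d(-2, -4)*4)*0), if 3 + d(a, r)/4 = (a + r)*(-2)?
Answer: 50*I ≈ 50.0*I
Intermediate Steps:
d(a, r) = -12 - 8*a - 8*r (d(a, r) = -12 + 4*((a + r)*(-2)) = -12 + 4*(-2*a - 2*r) = -12 + (-8*a - 8*r) = -12 - 8*a - 8*r)
W(v, p) = 2*v**2 (W(v, p) = (2*v)*v = 2*v**2)
h(X) = 50 + X (h(X) = X + 2*5**2 = X + 2*25 = X + 50 = 50 + X)
0 + sqrt(-1 + 0)*h((d(-2, -4)*4)*0) = 0 + sqrt(-1 + 0)*(50 + ((-12 - 8*(-2) - 8*(-4))*4)*0) = 0 + sqrt(-1)*(50 + ((-12 + 16 + 32)*4)*0) = 0 + I*(50 + (36*4)*0) = 0 + I*(50 + 144*0) = 0 + I*(50 + 0) = 0 + I*50 = 0 + 50*I = 50*I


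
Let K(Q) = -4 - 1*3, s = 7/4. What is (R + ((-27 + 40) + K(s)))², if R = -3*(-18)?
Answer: 3600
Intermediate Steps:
s = 7/4 (s = 7*(¼) = 7/4 ≈ 1.7500)
K(Q) = -7 (K(Q) = -4 - 3 = -7)
R = 54
(R + ((-27 + 40) + K(s)))² = (54 + ((-27 + 40) - 7))² = (54 + (13 - 7))² = (54 + 6)² = 60² = 3600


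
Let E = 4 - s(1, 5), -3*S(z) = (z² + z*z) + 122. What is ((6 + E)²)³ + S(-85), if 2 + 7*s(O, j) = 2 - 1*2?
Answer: 416227827284/352947 ≈ 1.1793e+6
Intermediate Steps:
s(O, j) = -2/7 (s(O, j) = -2/7 + (2 - 1*2)/7 = -2/7 + (2 - 2)/7 = -2/7 + (⅐)*0 = -2/7 + 0 = -2/7)
S(z) = -122/3 - 2*z²/3 (S(z) = -((z² + z*z) + 122)/3 = -((z² + z²) + 122)/3 = -(2*z² + 122)/3 = -(122 + 2*z²)/3 = -122/3 - 2*z²/3)
E = 30/7 (E = 4 - 1*(-2/7) = 4 + 2/7 = 30/7 ≈ 4.2857)
((6 + E)²)³ + S(-85) = ((6 + 30/7)²)³ + (-122/3 - ⅔*(-85)²) = ((72/7)²)³ + (-122/3 - ⅔*7225) = (5184/49)³ + (-122/3 - 14450/3) = 139314069504/117649 - 14572/3 = 416227827284/352947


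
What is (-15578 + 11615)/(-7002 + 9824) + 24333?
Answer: 68663763/2822 ≈ 24332.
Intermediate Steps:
(-15578 + 11615)/(-7002 + 9824) + 24333 = -3963/2822 + 24333 = 68663763/2822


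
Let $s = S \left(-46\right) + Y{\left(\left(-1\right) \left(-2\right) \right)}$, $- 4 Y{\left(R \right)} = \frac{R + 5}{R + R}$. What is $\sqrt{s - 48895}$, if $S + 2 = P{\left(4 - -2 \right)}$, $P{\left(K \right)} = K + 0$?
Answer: $\frac{i \sqrt{785271}}{4} \approx 221.54 i$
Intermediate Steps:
$Y{\left(R \right)} = - \frac{5 + R}{8 R}$ ($Y{\left(R \right)} = - \frac{\left(R + 5\right) \frac{1}{R + R}}{4} = - \frac{\left(5 + R\right) \frac{1}{2 R}}{4} = - \frac{\frac{1}{2} \frac{1}{R} \left(5 + R\right)}{4} = - \frac{5 + R}{8 R}$)
$P{\left(K \right)} = K$
$S = 4$ ($S = -2 + \left(4 - -2\right) = -2 + \left(4 + 2\right) = -2 + 6 = 4$)
$s = - \frac{2951}{16}$ ($s = 4 \left(-46\right) + \frac{-5 - \left(-1\right) \left(-2\right)}{8 \left(\left(-1\right) \left(-2\right)\right)} = -184 + \frac{-5 - 2}{8 \cdot 2} = -184 + \frac{1}{8} \cdot \frac{1}{2} \left(-5 - 2\right) = -184 + \frac{1}{8} \cdot \frac{1}{2} \left(-7\right) = -184 - \frac{7}{16} = - \frac{2951}{16} \approx -184.44$)
$\sqrt{s - 48895} = \sqrt{- \frac{2951}{16} - 48895} = \sqrt{- \frac{785271}{16}} = \frac{i \sqrt{785271}}{4}$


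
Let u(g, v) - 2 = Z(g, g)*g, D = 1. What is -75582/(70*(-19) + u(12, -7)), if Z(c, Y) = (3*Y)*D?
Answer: 37791/448 ≈ 84.355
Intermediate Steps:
Z(c, Y) = 3*Y (Z(c, Y) = (3*Y)*1 = 3*Y)
u(g, v) = 2 + 3*g**2 (u(g, v) = 2 + (3*g)*g = 2 + 3*g**2)
-75582/(70*(-19) + u(12, -7)) = -75582/(70*(-19) + (2 + 3*12**2)) = -75582/(-1330 + (2 + 3*144)) = -75582/(-1330 + (2 + 432)) = -75582/(-1330 + 434) = -75582/(-896) = -75582*(-1/896) = 37791/448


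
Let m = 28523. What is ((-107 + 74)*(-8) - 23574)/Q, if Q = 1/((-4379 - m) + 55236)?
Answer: -520605540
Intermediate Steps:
Q = 1/22334 (Q = 1/((-4379 - 1*28523) + 55236) = 1/((-4379 - 28523) + 55236) = 1/(-32902 + 55236) = 1/22334 ≈ 4.4775e-5)
((-107 + 74)*(-8) - 23574)/Q = ((-107 + 74)*(-8) - 23574)/(1/22334) = (-33*(-8) - 23574)*22334 = (264 - 23574)*22334 = -23310*22334 = -520605540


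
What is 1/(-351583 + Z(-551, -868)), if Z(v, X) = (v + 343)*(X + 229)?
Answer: -1/218671 ≈ -4.5731e-6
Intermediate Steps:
Z(v, X) = (229 + X)*(343 + v) (Z(v, X) = (343 + v)*(229 + X) = (229 + X)*(343 + v))
1/(-351583 + Z(-551, -868)) = 1/(-351583 + (78547 + 229*(-551) + 343*(-868) - 868*(-551))) = 1/(-351583 + (78547 - 126179 - 297724 + 478268)) = 1/(-351583 + 132912) = 1/(-218671) = -1/218671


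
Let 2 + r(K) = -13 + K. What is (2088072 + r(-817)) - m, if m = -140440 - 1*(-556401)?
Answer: 1671279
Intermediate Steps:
r(K) = -15 + K (r(K) = -2 + (-13 + K) = -15 + K)
m = 415961 (m = -140440 + 556401 = 415961)
(2088072 + r(-817)) - m = (2088072 + (-15 - 817)) - 1*415961 = (2088072 - 832) - 415961 = 2087240 - 415961 = 1671279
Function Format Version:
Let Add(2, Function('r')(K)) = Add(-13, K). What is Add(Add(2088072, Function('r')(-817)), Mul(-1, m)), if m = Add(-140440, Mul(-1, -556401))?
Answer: 1671279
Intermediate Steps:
Function('r')(K) = Add(-15, K) (Function('r')(K) = Add(-2, Add(-13, K)) = Add(-15, K))
m = 415961 (m = Add(-140440, 556401) = 415961)
Add(Add(2088072, Function('r')(-817)), Mul(-1, m)) = Add(Add(2088072, Add(-15, -817)), Mul(-1, 415961)) = Add(Add(2088072, -832), -415961) = Add(2087240, -415961) = 1671279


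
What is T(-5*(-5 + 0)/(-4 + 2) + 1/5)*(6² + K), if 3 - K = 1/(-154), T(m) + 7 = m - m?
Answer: -6007/22 ≈ -273.05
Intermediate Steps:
T(m) = -7 (T(m) = -7 + (m - m) = -7 + 0 = -7)
K = 463/154 (K = 3 - 1/(-154) = 3 - 1*(-1/154) = 3 + 1/154 = 463/154 ≈ 3.0065)
T(-5*(-5 + 0)/(-4 + 2) + 1/5)*(6² + K) = -7*(6² + 463/154) = -7*(36 + 463/154) = -7*6007/154 = -6007/22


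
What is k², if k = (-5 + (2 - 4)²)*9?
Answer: 81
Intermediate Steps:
k = -9 (k = (-5 + (-2)²)*9 = (-5 + 4)*9 = -1*9 = -9)
k² = (-9)² = 81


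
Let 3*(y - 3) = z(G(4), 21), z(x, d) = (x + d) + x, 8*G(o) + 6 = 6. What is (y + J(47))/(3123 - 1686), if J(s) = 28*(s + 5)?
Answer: 1466/1437 ≈ 1.0202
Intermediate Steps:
G(o) = 0 (G(o) = -3/4 + (1/8)*6 = -3/4 + 3/4 = 0)
J(s) = 140 + 28*s (J(s) = 28*(5 + s) = 140 + 28*s)
z(x, d) = d + 2*x (z(x, d) = (d + x) + x = d + 2*x)
y = 10 (y = 3 + (21 + 2*0)/3 = 3 + (21 + 0)/3 = 3 + (1/3)*21 = 3 + 7 = 10)
(y + J(47))/(3123 - 1686) = (10 + (140 + 28*47))/(3123 - 1686) = (10 + (140 + 1316))/1437 = (10 + 1456)*(1/1437) = 1466*(1/1437) = 1466/1437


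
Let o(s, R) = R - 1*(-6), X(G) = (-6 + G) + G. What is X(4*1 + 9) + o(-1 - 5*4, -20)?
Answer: 6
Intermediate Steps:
X(G) = -6 + 2*G
o(s, R) = 6 + R (o(s, R) = R + 6 = 6 + R)
X(4*1 + 9) + o(-1 - 5*4, -20) = (-6 + 2*(4*1 + 9)) + (6 - 20) = (-6 + 2*(4 + 9)) - 14 = (-6 + 2*13) - 14 = (-6 + 26) - 14 = 20 - 14 = 6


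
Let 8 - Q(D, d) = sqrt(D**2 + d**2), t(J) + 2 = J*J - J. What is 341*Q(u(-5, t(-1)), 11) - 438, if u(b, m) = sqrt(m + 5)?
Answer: 2290 - 1023*sqrt(14) ≈ -1537.7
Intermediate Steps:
t(J) = -2 + J**2 - J (t(J) = -2 + (J*J - J) = -2 + (J**2 - J) = -2 + J**2 - J)
u(b, m) = sqrt(5 + m)
Q(D, d) = 8 - sqrt(D**2 + d**2)
341*Q(u(-5, t(-1)), 11) - 438 = 341*(8 - sqrt((sqrt(5 + (-2 + (-1)**2 - 1*(-1))))**2 + 11**2)) - 438 = 341*(8 - sqrt((sqrt(5 + (-2 + 1 + 1)))**2 + 121)) - 438 = 341*(8 - sqrt((sqrt(5 + 0))**2 + 121)) - 438 = 341*(8 - sqrt((sqrt(5))**2 + 121)) - 438 = 341*(8 - sqrt(5 + 121)) - 438 = 341*(8 - sqrt(126)) - 438 = 341*(8 - 3*sqrt(14)) - 438 = (2728 - 1023*sqrt(14)) - 438 = 2290 - 1023*sqrt(14)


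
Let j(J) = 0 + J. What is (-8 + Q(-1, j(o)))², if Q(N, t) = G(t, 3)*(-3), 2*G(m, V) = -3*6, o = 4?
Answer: 361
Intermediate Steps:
j(J) = J
G(m, V) = -9 (G(m, V) = (-3*6)/2 = (½)*(-18) = -9)
Q(N, t) = 27 (Q(N, t) = -9*(-3) = 27)
(-8 + Q(-1, j(o)))² = (-8 + 27)² = 19² = 361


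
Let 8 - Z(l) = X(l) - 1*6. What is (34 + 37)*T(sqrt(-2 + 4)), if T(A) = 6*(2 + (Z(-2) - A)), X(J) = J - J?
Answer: 6816 - 426*sqrt(2) ≈ 6213.5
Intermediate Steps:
X(J) = 0
Z(l) = 14 (Z(l) = 8 - (0 - 1*6) = 8 - (0 - 6) = 8 - 1*(-6) = 8 + 6 = 14)
T(A) = 96 - 6*A (T(A) = 6*(2 + (14 - A)) = 6*(16 - A) = 96 - 6*A)
(34 + 37)*T(sqrt(-2 + 4)) = (34 + 37)*(96 - 6*sqrt(-2 + 4)) = 71*(96 - 6*sqrt(2)) = 6816 - 426*sqrt(2)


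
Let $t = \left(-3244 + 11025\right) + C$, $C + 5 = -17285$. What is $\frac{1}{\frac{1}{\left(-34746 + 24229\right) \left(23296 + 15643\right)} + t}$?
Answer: $- \frac{409521463}{3894139591668} \approx -0.00010516$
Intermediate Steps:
$C = -17290$ ($C = -5 - 17285 = -17290$)
$t = -9509$ ($t = \left(-3244 + 11025\right) - 17290 = 7781 - 17290 = -9509$)
$\frac{1}{\frac{1}{\left(-34746 + 24229\right) \left(23296 + 15643\right)} + t} = \frac{1}{\frac{1}{\left(-34746 + 24229\right) \left(23296 + 15643\right)} - 9509} = \frac{1}{\frac{1}{\left(-10517\right) 38939} - 9509} = \frac{1}{\frac{1}{-409521463} - 9509} = \frac{1}{- \frac{1}{409521463} - 9509} = \frac{1}{- \frac{3894139591668}{409521463}} = - \frac{409521463}{3894139591668}$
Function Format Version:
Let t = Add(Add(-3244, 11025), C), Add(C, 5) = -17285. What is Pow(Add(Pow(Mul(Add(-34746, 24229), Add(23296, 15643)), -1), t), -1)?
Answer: Rational(-409521463, 3894139591668) ≈ -0.00010516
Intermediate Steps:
C = -17290 (C = Add(-5, -17285) = -17290)
t = -9509 (t = Add(Add(-3244, 11025), -17290) = Add(7781, -17290) = -9509)
Pow(Add(Pow(Mul(Add(-34746, 24229), Add(23296, 15643)), -1), t), -1) = Pow(Add(Pow(Mul(Add(-34746, 24229), Add(23296, 15643)), -1), -9509), -1) = Pow(Add(Pow(Mul(-10517, 38939), -1), -9509), -1) = Pow(Add(Pow(-409521463, -1), -9509), -1) = Pow(Add(Rational(-1, 409521463), -9509), -1) = Pow(Rational(-3894139591668, 409521463), -1) = Rational(-409521463, 3894139591668)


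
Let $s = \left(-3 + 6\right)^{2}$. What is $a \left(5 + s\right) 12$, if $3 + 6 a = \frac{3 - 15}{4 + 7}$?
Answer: $- \frac{1260}{11} \approx -114.55$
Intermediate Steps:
$s = 9$ ($s = 3^{2} = 9$)
$a = - \frac{15}{22}$ ($a = - \frac{1}{2} + \frac{\left(3 - 15\right) \frac{1}{4 + 7}}{6} = - \frac{1}{2} + \frac{\left(-12\right) \frac{1}{11}}{6} = - \frac{1}{2} + \frac{1}{6} \left(- \frac{12}{11}\right) = - \frac{1}{2} - \frac{2}{11} = - \frac{15}{22} \approx -0.68182$)
$a \left(5 + s\right) 12 = - \frac{15 \left(5 + 9\right)}{22} \cdot 12 = \left(- \frac{15}{22}\right) 14 \cdot 12 = \left(- \frac{105}{11}\right) 12 = - \frac{1260}{11}$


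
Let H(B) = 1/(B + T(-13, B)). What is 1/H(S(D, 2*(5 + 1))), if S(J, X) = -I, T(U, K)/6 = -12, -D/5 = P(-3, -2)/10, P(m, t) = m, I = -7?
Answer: -65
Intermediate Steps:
D = 3/2 (D = -(-15)/10 = -5*(-3/10) = 3/2 ≈ 1.5000)
T(U, K) = -72 (T(U, K) = 6*(-12) = -72)
S(J, X) = 7 (S(J, X) = -1*(-7) = 7)
H(B) = 1/(-72 + B) (H(B) = 1/(B - 72) = 1/(-72 + B))
1/H(S(D, 2*(5 + 1))) = 1/(1/(-72 + 7)) = 1/(1/(-65)) = 1/(-1/65) = -65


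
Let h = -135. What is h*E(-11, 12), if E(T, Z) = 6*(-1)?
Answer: 810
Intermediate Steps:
E(T, Z) = -6
h*E(-11, 12) = -135*(-6) = 810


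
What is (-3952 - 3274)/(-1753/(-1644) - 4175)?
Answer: 11879544/6861947 ≈ 1.7312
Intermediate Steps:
(-3952 - 3274)/(-1753/(-1644) - 4175) = -7226/(-1753*(-1/1644) - 4175) = -7226/(1753/1644 - 4175) = -7226/(-6861947/1644) = -7226*(-1644/6861947) = 11879544/6861947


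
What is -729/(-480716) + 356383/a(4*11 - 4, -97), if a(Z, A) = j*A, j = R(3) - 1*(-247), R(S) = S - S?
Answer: -9015870743/606182876 ≈ -14.873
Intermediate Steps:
R(S) = 0
j = 247 (j = 0 - 1*(-247) = 0 + 247 = 247)
a(Z, A) = 247*A
-729/(-480716) + 356383/a(4*11 - 4, -97) = -729/(-480716) + 356383/((247*(-97))) = -729*(-1/480716) + 356383/(-23959) = 729/480716 + 356383*(-1/23959) = 729/480716 - 18757/1261 = -9015870743/606182876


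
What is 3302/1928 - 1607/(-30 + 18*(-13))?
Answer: 496253/63624 ≈ 7.7998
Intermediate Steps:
3302/1928 - 1607/(-30 + 18*(-13)) = 3302*(1/1928) - 1607/(-30 - 234) = 1651/964 - 1607/(-264) = 1651/964 - 1607*(-1/264) = 1651/964 + 1607/264 = 496253/63624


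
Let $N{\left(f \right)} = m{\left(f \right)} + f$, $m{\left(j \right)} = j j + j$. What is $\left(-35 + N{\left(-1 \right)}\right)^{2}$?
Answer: $1296$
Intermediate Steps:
$m{\left(j \right)} = j + j^{2}$ ($m{\left(j \right)} = j^{2} + j = j + j^{2}$)
$N{\left(f \right)} = f + f \left(1 + f\right)$ ($N{\left(f \right)} = f \left(1 + f\right) + f = f + f \left(1 + f\right)$)
$\left(-35 + N{\left(-1 \right)}\right)^{2} = \left(-35 - \left(2 - 1\right)\right)^{2} = \left(-35 - 1\right)^{2} = \left(-36\right)^{2} = 1296$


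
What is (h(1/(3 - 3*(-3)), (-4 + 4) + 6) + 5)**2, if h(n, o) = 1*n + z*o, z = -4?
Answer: 51529/144 ≈ 357.84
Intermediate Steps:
h(n, o) = n - 4*o (h(n, o) = 1*n - 4*o = n - 4*o)
(h(1/(3 - 3*(-3)), (-4 + 4) + 6) + 5)**2 = ((1/(3 - 3*(-3)) - 4*((-4 + 4) + 6)) + 5)**2 = ((1/(3 + 9) - 4*(0 + 6)) + 5)**2 = ((1/12 - 4*6) + 5)**2 = ((1/12 - 24) + 5)**2 = (-287/12 + 5)**2 = (-227/12)**2 = 51529/144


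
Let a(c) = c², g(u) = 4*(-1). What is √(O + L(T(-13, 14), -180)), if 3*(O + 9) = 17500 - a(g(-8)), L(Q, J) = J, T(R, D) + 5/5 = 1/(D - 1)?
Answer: √5639 ≈ 75.093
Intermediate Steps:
T(R, D) = -1 + 1/(-1 + D) (T(R, D) = -1 + 1/(D - 1) = -1 + 1/(-1 + D))
g(u) = -4
O = 5819 (O = -9 + (17500 - 1*(-4)²)/3 = -9 + (17500 - 1*16)/3 = -9 + (17500 - 16)/3 = -9 + (⅓)*17484 = -9 + 5828 = 5819)
√(O + L(T(-13, 14), -180)) = √(5819 - 180) = √5639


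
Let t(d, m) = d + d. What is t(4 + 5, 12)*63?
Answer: 1134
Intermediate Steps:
t(d, m) = 2*d
t(4 + 5, 12)*63 = (2*(4 + 5))*63 = (2*9)*63 = 18*63 = 1134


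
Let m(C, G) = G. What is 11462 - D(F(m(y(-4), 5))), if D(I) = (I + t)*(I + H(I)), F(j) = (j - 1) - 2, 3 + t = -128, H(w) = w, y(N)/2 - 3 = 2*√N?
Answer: 11978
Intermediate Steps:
y(N) = 6 + 4*√N (y(N) = 6 + 2*(2*√N) = 6 + 4*√N)
t = -131 (t = -3 - 128 = -131)
F(j) = -3 + j (F(j) = (-1 + j) - 2 = -3 + j)
D(I) = 2*I*(-131 + I) (D(I) = (I - 131)*(I + I) = (-131 + I)*(2*I) = 2*I*(-131 + I))
11462 - D(F(m(y(-4), 5))) = 11462 - 2*(-3 + 5)*(-131 + (-3 + 5)) = 11462 - 2*2*(-131 + 2) = 11462 - 2*2*(-129) = 11462 - 1*(-516) = 11462 + 516 = 11978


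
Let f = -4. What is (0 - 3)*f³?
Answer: 192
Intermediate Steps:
(0 - 3)*f³ = (0 - 3)*(-4)³ = -3*(-64) = 192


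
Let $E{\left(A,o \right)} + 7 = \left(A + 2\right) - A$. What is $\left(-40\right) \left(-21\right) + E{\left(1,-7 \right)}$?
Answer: $835$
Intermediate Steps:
$E{\left(A,o \right)} = -5$ ($E{\left(A,o \right)} = -7 + \left(\left(A + 2\right) - A\right) = -7 + \left(\left(2 + A\right) - A\right) = -7 + 2 = -5$)
$\left(-40\right) \left(-21\right) + E{\left(1,-7 \right)} = \left(-40\right) \left(-21\right) - 5 = 840 - 5 = 835$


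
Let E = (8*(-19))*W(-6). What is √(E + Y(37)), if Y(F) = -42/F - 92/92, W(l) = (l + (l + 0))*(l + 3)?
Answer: I*√7494091/37 ≈ 73.987*I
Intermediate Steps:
W(l) = 2*l*(3 + l) (W(l) = (l + l)*(3 + l) = (2*l)*(3 + l) = 2*l*(3 + l))
E = -5472 (E = (8*(-19))*(2*(-6)*(3 - 6)) = -304*(-6)*(-3) = -152*36 = -5472)
Y(F) = -1 - 42/F (Y(F) = -42/F - 92*1/92 = -42/F - 1 = -1 - 42/F)
√(E + Y(37)) = √(-5472 + (-42 - 1*37)/37) = √(-5472 + (-42 - 37)/37) = √(-5472 + (1/37)*(-79)) = √(-5472 - 79/37) = √(-202543/37) = I*√7494091/37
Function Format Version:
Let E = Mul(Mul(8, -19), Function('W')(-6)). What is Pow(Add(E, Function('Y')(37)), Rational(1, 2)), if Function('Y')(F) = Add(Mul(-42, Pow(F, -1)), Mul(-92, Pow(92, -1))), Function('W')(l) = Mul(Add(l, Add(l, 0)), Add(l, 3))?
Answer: Mul(Rational(1, 37), I, Pow(7494091, Rational(1, 2))) ≈ Mul(73.987, I)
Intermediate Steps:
Function('W')(l) = Mul(2, l, Add(3, l)) (Function('W')(l) = Mul(Add(l, l), Add(3, l)) = Mul(Mul(2, l), Add(3, l)) = Mul(2, l, Add(3, l)))
E = -5472 (E = Mul(Mul(8, -19), Mul(2, -6, Add(3, -6))) = Mul(-152, Mul(2, -6, -3)) = Mul(-152, 36) = -5472)
Function('Y')(F) = Add(-1, Mul(-42, Pow(F, -1))) (Function('Y')(F) = Add(Mul(-42, Pow(F, -1)), Mul(-92, Rational(1, 92))) = Add(Mul(-42, Pow(F, -1)), -1) = Add(-1, Mul(-42, Pow(F, -1))))
Pow(Add(E, Function('Y')(37)), Rational(1, 2)) = Pow(Add(-5472, Mul(Pow(37, -1), Add(-42, Mul(-1, 37)))), Rational(1, 2)) = Pow(Add(-5472, Mul(Rational(1, 37), Add(-42, -37))), Rational(1, 2)) = Pow(Add(-5472, Mul(Rational(1, 37), -79)), Rational(1, 2)) = Pow(Add(-5472, Rational(-79, 37)), Rational(1, 2)) = Pow(Rational(-202543, 37), Rational(1, 2)) = Mul(Rational(1, 37), I, Pow(7494091, Rational(1, 2)))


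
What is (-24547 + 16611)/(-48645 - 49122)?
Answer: 7936/97767 ≈ 0.081173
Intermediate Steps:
(-24547 + 16611)/(-48645 - 49122) = -7936/(-97767) = -7936*(-1/97767) = 7936/97767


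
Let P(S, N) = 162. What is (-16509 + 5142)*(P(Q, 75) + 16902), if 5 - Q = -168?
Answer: -193966488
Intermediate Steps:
Q = 173 (Q = 5 - 1*(-168) = 5 + 168 = 173)
(-16509 + 5142)*(P(Q, 75) + 16902) = (-16509 + 5142)*(162 + 16902) = -11367*17064 = -193966488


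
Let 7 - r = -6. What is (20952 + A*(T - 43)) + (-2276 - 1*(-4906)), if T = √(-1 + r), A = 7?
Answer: 23281 + 14*√3 ≈ 23305.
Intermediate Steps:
r = 13 (r = 7 - 1*(-6) = 7 + 6 = 13)
T = 2*√3 (T = √(-1 + 13) = √12 = 2*√3 ≈ 3.4641)
(20952 + A*(T - 43)) + (-2276 - 1*(-4906)) = (20952 + 7*(2*√3 - 43)) + (-2276 - 1*(-4906)) = (20952 + 7*(-43 + 2*√3)) + (-2276 + 4906) = (20952 + (-301 + 14*√3)) + 2630 = (20651 + 14*√3) + 2630 = 23281 + 14*√3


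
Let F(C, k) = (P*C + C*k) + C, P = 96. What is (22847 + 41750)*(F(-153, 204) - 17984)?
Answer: -4136598089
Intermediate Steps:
F(C, k) = 97*C + C*k (F(C, k) = (96*C + C*k) + C = 97*C + C*k)
(22847 + 41750)*(F(-153, 204) - 17984) = (22847 + 41750)*(-153*(97 + 204) - 17984) = 64597*(-153*301 - 17984) = 64597*(-46053 - 17984) = 64597*(-64037) = -4136598089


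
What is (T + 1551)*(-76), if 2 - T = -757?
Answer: -175560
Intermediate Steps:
T = 759 (T = 2 - 1*(-757) = 2 + 757 = 759)
(T + 1551)*(-76) = (759 + 1551)*(-76) = 2310*(-76) = -175560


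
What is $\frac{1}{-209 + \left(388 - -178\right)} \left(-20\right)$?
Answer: $- \frac{20}{357} \approx -0.056022$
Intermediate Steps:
$\frac{1}{-209 + \left(388 - -178\right)} \left(-20\right) = \frac{1}{-209 + \left(388 + 178\right)} \left(-20\right) = \frac{1}{-209 + 566} \left(-20\right) = \frac{1}{357} \left(-20\right) = - \frac{20}{357}$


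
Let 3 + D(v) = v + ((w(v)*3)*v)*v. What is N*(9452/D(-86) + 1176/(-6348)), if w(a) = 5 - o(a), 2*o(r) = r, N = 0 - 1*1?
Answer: 99363522/563350615 ≈ 0.17638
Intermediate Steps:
N = -1 (N = 0 - 1 = -1)
o(r) = r/2
w(a) = 5 - a/2
D(v) = -3 + v + v**2*(15 - 3*v/2) (D(v) = -3 + (v + (((5 - v/2)*3)*v)*v) = -3 + (v + ((15 - 3*v/2)*v)*v) = -3 + (v + (v*(15 - 3*v/2))*v) = -3 + (v + v**2*(15 - 3*v/2)) = -3 + v + v**2*(15 - 3*v/2))
N*(9452/D(-86) + 1176/(-6348)) = -(9452/(-3 - 86 + (3/2)*(-86)**2*(10 - 1*(-86))) + 1176/(-6348)) = -(9452/(-3 - 86 + (3/2)*7396*(10 + 86)) + 1176*(-1/6348)) = -(9452/(-3 - 86 + (3/2)*7396*96) - 98/529) = -(9452/(-3 - 86 + 1065024) - 98/529) = -(9452/1064935 - 98/529) = -1*(-99363522/563350615) = 99363522/563350615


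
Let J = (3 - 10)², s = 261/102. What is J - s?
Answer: 1579/34 ≈ 46.441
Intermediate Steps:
s = 87/34 (s = 261*(1/102) = 87/34 ≈ 2.5588)
J = 49 (J = (-7)² = 49)
J - s = 49 - 1*87/34 = 49 - 87/34 = 1579/34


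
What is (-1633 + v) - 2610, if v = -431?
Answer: -4674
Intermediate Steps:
(-1633 + v) - 2610 = (-1633 - 431) - 2610 = -2064 - 2610 = -4674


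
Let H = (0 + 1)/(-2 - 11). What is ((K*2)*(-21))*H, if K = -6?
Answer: -252/13 ≈ -19.385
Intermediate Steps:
H = -1/13 (H = 1/(-13) = 1*(-1/13) = -1/13 ≈ -0.076923)
((K*2)*(-21))*H = (-6*2*(-21))*(-1/13) = -12*(-21)*(-1/13) = 252*(-1/13) = -252/13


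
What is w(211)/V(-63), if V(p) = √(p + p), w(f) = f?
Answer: -211*I*√14/42 ≈ -18.797*I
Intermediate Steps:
V(p) = √2*√p (V(p) = √(2*p) = √2*√p)
w(211)/V(-63) = 211/((√2*√(-63))) = 211/((√2*(3*I*√7))) = 211/((3*I*√14)) = 211*(-I*√14/42) = -211*I*√14/42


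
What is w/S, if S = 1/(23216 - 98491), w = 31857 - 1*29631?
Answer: -167562150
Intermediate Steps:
w = 2226 (w = 31857 - 29631 = 2226)
S = -1/75275 (S = 1/(-75275) = -1/75275 ≈ -1.3285e-5)
w/S = 2226/(-1/75275) = 2226*(-75275) = -167562150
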